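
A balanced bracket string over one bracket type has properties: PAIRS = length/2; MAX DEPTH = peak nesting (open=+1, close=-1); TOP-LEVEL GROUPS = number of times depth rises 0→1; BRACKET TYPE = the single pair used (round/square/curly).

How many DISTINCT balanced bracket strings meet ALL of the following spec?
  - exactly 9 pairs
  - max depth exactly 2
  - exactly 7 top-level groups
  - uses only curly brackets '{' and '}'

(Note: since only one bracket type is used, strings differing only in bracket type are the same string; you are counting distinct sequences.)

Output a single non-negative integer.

Answer: 28

Derivation:
Spec: pairs=9 depth=2 groups=7
Count(depth <= 2) = 28
Count(depth <= 1) = 0
Count(depth == 2) = 28 - 0 = 28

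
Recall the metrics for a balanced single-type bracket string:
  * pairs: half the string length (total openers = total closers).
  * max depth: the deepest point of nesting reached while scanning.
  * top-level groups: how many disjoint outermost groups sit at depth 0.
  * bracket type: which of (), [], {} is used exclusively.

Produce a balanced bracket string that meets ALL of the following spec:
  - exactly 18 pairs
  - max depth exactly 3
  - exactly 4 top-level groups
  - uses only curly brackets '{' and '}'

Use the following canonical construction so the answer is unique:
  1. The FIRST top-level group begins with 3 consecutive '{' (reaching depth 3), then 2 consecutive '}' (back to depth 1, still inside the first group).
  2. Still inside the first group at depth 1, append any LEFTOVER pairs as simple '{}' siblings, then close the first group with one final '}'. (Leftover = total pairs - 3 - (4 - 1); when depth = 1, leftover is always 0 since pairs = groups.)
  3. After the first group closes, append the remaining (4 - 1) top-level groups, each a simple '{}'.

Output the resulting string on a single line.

Spec: pairs=18 depth=3 groups=4
Leftover pairs = 18 - 3 - (4-1) = 12
First group: deep chain of depth 3 + 12 sibling pairs
Remaining 3 groups: simple '{}' each

Answer: {{{}}{}{}{}{}{}{}{}{}{}{}{}{}}{}{}{}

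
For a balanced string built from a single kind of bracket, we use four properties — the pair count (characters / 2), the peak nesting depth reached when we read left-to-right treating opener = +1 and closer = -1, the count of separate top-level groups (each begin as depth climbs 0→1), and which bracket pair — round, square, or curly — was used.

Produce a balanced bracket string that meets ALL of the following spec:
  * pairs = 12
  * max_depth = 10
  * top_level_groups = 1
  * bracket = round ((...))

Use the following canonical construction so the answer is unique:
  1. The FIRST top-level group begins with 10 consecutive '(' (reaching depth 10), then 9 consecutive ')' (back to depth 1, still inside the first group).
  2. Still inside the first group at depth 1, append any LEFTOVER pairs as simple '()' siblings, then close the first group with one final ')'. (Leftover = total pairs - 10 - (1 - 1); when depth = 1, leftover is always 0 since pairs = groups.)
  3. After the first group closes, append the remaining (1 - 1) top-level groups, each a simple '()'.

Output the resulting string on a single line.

Spec: pairs=12 depth=10 groups=1
Leftover pairs = 12 - 10 - (1-1) = 2
First group: deep chain of depth 10 + 2 sibling pairs
Remaining 0 groups: simple '()' each

Answer: (((((((((()))))))))()())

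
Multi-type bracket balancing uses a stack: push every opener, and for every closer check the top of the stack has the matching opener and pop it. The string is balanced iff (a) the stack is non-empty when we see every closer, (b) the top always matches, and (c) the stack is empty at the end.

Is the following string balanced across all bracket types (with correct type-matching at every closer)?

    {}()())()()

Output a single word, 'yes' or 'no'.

pos 0: push '{'; stack = {
pos 1: '}' matches '{'; pop; stack = (empty)
pos 2: push '('; stack = (
pos 3: ')' matches '('; pop; stack = (empty)
pos 4: push '('; stack = (
pos 5: ')' matches '('; pop; stack = (empty)
pos 6: saw closer ')' but stack is empty → INVALID
Verdict: unmatched closer ')' at position 6 → no

Answer: no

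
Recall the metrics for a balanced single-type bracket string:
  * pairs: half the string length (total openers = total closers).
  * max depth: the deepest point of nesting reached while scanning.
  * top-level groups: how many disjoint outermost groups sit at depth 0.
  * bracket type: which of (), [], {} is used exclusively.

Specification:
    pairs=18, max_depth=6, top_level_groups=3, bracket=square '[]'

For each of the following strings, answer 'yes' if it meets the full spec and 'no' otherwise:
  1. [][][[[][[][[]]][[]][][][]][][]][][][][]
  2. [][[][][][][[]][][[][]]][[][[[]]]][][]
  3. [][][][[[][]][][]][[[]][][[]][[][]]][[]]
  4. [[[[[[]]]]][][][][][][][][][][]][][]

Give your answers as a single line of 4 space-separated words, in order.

String 1 '[][][[[][[][[]]][[]][][][]][][]][][][][]': depth seq [1 0 1 0 1 2 3 2 3 4 3 4 5 4 3 2 3 4 3 2 3 2 3 2 3 2 1 2 1 2 1 0 1 0 1 0 1 0 1 0]
  -> pairs=20 depth=5 groups=7 -> no
String 2 '[][[][][][][[]][][[][]]][[][[[]]]][][]': depth seq [1 0 1 2 1 2 1 2 1 2 1 2 3 2 1 2 1 2 3 2 3 2 1 0 1 2 1 2 3 4 3 2 1 0 1 0 1 0]
  -> pairs=19 depth=4 groups=5 -> no
String 3 '[][][][[[][]][][]][[[]][][[]][[][]]][[]]': depth seq [1 0 1 0 1 0 1 2 3 2 3 2 1 2 1 2 1 0 1 2 3 2 1 2 1 2 3 2 1 2 3 2 3 2 1 0 1 2 1 0]
  -> pairs=20 depth=3 groups=6 -> no
String 4 '[[[[[[]]]]][][][][][][][][][][]][][]': depth seq [1 2 3 4 5 6 5 4 3 2 1 2 1 2 1 2 1 2 1 2 1 2 1 2 1 2 1 2 1 2 1 0 1 0 1 0]
  -> pairs=18 depth=6 groups=3 -> yes

Answer: no no no yes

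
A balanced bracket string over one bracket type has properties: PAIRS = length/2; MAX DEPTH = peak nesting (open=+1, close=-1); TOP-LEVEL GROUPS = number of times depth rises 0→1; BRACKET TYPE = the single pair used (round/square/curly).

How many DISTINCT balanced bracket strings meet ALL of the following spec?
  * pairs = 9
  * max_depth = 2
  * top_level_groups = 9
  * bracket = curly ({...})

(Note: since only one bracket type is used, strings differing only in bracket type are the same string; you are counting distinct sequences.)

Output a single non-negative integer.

Answer: 0

Derivation:
Spec: pairs=9 depth=2 groups=9
Count(depth <= 2) = 1
Count(depth <= 1) = 1
Count(depth == 2) = 1 - 1 = 0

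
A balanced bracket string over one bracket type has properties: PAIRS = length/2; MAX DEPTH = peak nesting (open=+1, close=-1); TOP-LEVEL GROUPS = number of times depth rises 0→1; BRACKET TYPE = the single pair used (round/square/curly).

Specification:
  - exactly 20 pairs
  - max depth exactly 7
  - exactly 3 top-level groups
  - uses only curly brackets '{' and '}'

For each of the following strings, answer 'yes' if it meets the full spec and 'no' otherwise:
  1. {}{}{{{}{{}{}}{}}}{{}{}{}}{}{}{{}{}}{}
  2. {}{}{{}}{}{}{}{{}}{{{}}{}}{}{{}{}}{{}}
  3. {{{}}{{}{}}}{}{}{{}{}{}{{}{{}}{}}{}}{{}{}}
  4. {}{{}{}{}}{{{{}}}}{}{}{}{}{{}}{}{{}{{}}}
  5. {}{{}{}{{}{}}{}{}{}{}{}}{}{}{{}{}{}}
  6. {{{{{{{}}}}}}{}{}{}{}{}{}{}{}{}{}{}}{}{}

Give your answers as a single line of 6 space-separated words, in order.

Answer: no no no no no yes

Derivation:
String 1 '{}{}{{{}{{}{}}{}}}{{}{}{}}{}{}{{}{}}{}': depth seq [1 0 1 0 1 2 3 2 3 4 3 4 3 2 3 2 1 0 1 2 1 2 1 2 1 0 1 0 1 0 1 2 1 2 1 0 1 0]
  -> pairs=19 depth=4 groups=8 -> no
String 2 '{}{}{{}}{}{}{}{{}}{{{}}{}}{}{{}{}}{{}}': depth seq [1 0 1 0 1 2 1 0 1 0 1 0 1 0 1 2 1 0 1 2 3 2 1 2 1 0 1 0 1 2 1 2 1 0 1 2 1 0]
  -> pairs=19 depth=3 groups=11 -> no
String 3 '{{{}}{{}{}}}{}{}{{}{}{}{{}{{}}{}}{}}{{}{}}': depth seq [1 2 3 2 1 2 3 2 3 2 1 0 1 0 1 0 1 2 1 2 1 2 1 2 3 2 3 4 3 2 3 2 1 2 1 0 1 2 1 2 1 0]
  -> pairs=21 depth=4 groups=5 -> no
String 4 '{}{{}{}{}}{{{{}}}}{}{}{}{}{{}}{}{{}{{}}}': depth seq [1 0 1 2 1 2 1 2 1 0 1 2 3 4 3 2 1 0 1 0 1 0 1 0 1 0 1 2 1 0 1 0 1 2 1 2 3 2 1 0]
  -> pairs=20 depth=4 groups=10 -> no
String 5 '{}{{}{}{{}{}}{}{}{}{}{}}{}{}{{}{}{}}': depth seq [1 0 1 2 1 2 1 2 3 2 3 2 1 2 1 2 1 2 1 2 1 2 1 0 1 0 1 0 1 2 1 2 1 2 1 0]
  -> pairs=18 depth=3 groups=5 -> no
String 6 '{{{{{{{}}}}}}{}{}{}{}{}{}{}{}{}{}{}}{}{}': depth seq [1 2 3 4 5 6 7 6 5 4 3 2 1 2 1 2 1 2 1 2 1 2 1 2 1 2 1 2 1 2 1 2 1 2 1 0 1 0 1 0]
  -> pairs=20 depth=7 groups=3 -> yes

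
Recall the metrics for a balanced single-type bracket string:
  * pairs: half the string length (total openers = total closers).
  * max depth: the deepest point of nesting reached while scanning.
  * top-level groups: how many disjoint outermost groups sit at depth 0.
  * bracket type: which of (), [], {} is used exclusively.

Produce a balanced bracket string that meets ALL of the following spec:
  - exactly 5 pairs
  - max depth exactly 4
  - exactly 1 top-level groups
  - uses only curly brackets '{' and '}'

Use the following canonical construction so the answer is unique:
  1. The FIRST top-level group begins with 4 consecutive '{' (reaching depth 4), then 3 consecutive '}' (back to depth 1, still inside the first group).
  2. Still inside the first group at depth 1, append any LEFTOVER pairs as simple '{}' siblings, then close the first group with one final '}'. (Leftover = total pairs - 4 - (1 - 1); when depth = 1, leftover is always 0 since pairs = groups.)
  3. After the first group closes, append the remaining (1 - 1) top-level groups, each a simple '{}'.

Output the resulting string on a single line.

Answer: {{{{}}}{}}

Derivation:
Spec: pairs=5 depth=4 groups=1
Leftover pairs = 5 - 4 - (1-1) = 1
First group: deep chain of depth 4 + 1 sibling pairs
Remaining 0 groups: simple '{}' each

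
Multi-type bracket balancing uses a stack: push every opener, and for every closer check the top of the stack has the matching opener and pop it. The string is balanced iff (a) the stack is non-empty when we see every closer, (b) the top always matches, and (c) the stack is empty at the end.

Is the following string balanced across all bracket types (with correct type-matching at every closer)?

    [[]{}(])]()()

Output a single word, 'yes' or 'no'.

pos 0: push '['; stack = [
pos 1: push '['; stack = [[
pos 2: ']' matches '['; pop; stack = [
pos 3: push '{'; stack = [{
pos 4: '}' matches '{'; pop; stack = [
pos 5: push '('; stack = [(
pos 6: saw closer ']' but top of stack is '(' (expected ')') → INVALID
Verdict: type mismatch at position 6: ']' closes '(' → no

Answer: no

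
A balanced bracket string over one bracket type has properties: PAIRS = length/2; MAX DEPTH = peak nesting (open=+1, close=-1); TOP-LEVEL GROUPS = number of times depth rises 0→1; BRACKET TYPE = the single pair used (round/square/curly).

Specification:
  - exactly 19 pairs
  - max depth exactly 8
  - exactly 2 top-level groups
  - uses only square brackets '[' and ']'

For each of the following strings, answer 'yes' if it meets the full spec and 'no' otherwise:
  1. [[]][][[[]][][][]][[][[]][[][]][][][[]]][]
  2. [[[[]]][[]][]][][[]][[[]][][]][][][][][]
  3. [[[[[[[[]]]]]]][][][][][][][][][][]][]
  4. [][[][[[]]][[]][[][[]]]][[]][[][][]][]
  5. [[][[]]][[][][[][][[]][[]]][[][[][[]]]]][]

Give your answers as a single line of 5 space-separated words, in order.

String 1 '[[]][][[[]][][][]][[][[]][[][]][][][[]]][]': depth seq [1 2 1 0 1 0 1 2 3 2 1 2 1 2 1 2 1 0 1 2 1 2 3 2 1 2 3 2 3 2 1 2 1 2 1 2 3 2 1 0 1 0]
  -> pairs=21 depth=3 groups=5 -> no
String 2 '[[[[]]][[]][]][][[]][[[]][][]][][][][][]': depth seq [1 2 3 4 3 2 1 2 3 2 1 2 1 0 1 0 1 2 1 0 1 2 3 2 1 2 1 2 1 0 1 0 1 0 1 0 1 0 1 0]
  -> pairs=20 depth=4 groups=9 -> no
String 3 '[[[[[[[[]]]]]]][][][][][][][][][][]][]': depth seq [1 2 3 4 5 6 7 8 7 6 5 4 3 2 1 2 1 2 1 2 1 2 1 2 1 2 1 2 1 2 1 2 1 2 1 0 1 0]
  -> pairs=19 depth=8 groups=2 -> yes
String 4 '[][[][[[]]][[]][[][[]]]][[]][[][][]][]': depth seq [1 0 1 2 1 2 3 4 3 2 1 2 3 2 1 2 3 2 3 4 3 2 1 0 1 2 1 0 1 2 1 2 1 2 1 0 1 0]
  -> pairs=19 depth=4 groups=5 -> no
String 5 '[[][[]]][[][][[][][[]][[]]][[][[][[]]]]][]': depth seq [1 2 1 2 3 2 1 0 1 2 1 2 1 2 3 2 3 2 3 4 3 2 3 4 3 2 1 2 3 2 3 4 3 4 5 4 3 2 1 0 1 0]
  -> pairs=21 depth=5 groups=3 -> no

Answer: no no yes no no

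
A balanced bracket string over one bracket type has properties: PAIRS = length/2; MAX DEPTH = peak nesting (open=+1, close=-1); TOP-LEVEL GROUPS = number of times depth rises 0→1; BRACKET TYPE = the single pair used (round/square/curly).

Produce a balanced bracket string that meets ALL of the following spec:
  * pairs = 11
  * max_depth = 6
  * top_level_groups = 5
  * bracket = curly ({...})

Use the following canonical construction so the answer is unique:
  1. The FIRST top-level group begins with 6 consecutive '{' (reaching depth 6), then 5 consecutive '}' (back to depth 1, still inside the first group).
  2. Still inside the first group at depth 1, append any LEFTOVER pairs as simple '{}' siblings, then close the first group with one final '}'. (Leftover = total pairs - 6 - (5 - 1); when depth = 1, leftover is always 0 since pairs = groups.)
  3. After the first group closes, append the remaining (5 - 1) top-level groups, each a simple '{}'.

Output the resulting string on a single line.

Spec: pairs=11 depth=6 groups=5
Leftover pairs = 11 - 6 - (5-1) = 1
First group: deep chain of depth 6 + 1 sibling pairs
Remaining 4 groups: simple '{}' each

Answer: {{{{{{}}}}}{}}{}{}{}{}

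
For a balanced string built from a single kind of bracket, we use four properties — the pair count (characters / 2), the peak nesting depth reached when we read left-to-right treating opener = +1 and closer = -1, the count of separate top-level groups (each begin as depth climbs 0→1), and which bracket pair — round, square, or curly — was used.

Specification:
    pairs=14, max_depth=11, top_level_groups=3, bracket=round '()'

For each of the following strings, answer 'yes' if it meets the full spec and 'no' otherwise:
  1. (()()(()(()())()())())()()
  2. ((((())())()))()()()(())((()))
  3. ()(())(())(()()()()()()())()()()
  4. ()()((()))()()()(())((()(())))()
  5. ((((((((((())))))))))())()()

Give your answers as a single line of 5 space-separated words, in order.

Answer: no no no no yes

Derivation:
String 1 '(()()(()(()())()())())()()': depth seq [1 2 1 2 1 2 3 2 3 4 3 4 3 2 3 2 3 2 1 2 1 0 1 0 1 0]
  -> pairs=13 depth=4 groups=3 -> no
String 2 '((((())())()))()()()(())((()))': depth seq [1 2 3 4 5 4 3 4 3 2 3 2 1 0 1 0 1 0 1 0 1 2 1 0 1 2 3 2 1 0]
  -> pairs=15 depth=5 groups=6 -> no
String 3 '()(())(())(()()()()()()())()()()': depth seq [1 0 1 2 1 0 1 2 1 0 1 2 1 2 1 2 1 2 1 2 1 2 1 2 1 0 1 0 1 0 1 0]
  -> pairs=16 depth=2 groups=7 -> no
String 4 '()()((()))()()()(())((()(())))()': depth seq [1 0 1 0 1 2 3 2 1 0 1 0 1 0 1 0 1 2 1 0 1 2 3 2 3 4 3 2 1 0 1 0]
  -> pairs=16 depth=4 groups=9 -> no
String 5 '((((((((((())))))))))())()()': depth seq [1 2 3 4 5 6 7 8 9 10 11 10 9 8 7 6 5 4 3 2 1 2 1 0 1 0 1 0]
  -> pairs=14 depth=11 groups=3 -> yes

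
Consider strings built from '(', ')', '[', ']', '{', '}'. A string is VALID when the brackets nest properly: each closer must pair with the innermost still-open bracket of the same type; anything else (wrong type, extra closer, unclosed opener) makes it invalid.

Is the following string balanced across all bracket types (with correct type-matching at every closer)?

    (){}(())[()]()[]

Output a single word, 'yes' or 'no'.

Answer: yes

Derivation:
pos 0: push '('; stack = (
pos 1: ')' matches '('; pop; stack = (empty)
pos 2: push '{'; stack = {
pos 3: '}' matches '{'; pop; stack = (empty)
pos 4: push '('; stack = (
pos 5: push '('; stack = ((
pos 6: ')' matches '('; pop; stack = (
pos 7: ')' matches '('; pop; stack = (empty)
pos 8: push '['; stack = [
pos 9: push '('; stack = [(
pos 10: ')' matches '('; pop; stack = [
pos 11: ']' matches '['; pop; stack = (empty)
pos 12: push '('; stack = (
pos 13: ')' matches '('; pop; stack = (empty)
pos 14: push '['; stack = [
pos 15: ']' matches '['; pop; stack = (empty)
end: stack empty → VALID
Verdict: properly nested → yes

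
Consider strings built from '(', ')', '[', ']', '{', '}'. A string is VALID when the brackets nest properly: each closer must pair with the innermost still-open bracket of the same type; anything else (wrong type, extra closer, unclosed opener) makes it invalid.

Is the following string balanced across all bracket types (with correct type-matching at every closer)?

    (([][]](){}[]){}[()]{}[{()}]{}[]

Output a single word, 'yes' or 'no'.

pos 0: push '('; stack = (
pos 1: push '('; stack = ((
pos 2: push '['; stack = (([
pos 3: ']' matches '['; pop; stack = ((
pos 4: push '['; stack = (([
pos 5: ']' matches '['; pop; stack = ((
pos 6: saw closer ']' but top of stack is '(' (expected ')') → INVALID
Verdict: type mismatch at position 6: ']' closes '(' → no

Answer: no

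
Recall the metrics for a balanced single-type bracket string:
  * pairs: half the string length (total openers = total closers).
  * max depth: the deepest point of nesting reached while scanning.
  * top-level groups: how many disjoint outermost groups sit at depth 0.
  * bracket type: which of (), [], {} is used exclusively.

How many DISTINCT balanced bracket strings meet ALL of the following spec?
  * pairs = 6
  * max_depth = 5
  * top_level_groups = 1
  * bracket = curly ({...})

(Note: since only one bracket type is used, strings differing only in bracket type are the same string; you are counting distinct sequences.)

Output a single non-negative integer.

Spec: pairs=6 depth=5 groups=1
Count(depth <= 5) = 41
Count(depth <= 4) = 34
Count(depth == 5) = 41 - 34 = 7

Answer: 7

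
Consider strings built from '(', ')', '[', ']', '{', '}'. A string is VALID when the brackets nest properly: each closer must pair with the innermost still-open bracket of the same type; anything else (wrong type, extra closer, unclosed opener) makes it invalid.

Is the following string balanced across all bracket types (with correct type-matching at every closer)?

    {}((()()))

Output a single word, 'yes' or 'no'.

Answer: yes

Derivation:
pos 0: push '{'; stack = {
pos 1: '}' matches '{'; pop; stack = (empty)
pos 2: push '('; stack = (
pos 3: push '('; stack = ((
pos 4: push '('; stack = (((
pos 5: ')' matches '('; pop; stack = ((
pos 6: push '('; stack = (((
pos 7: ')' matches '('; pop; stack = ((
pos 8: ')' matches '('; pop; stack = (
pos 9: ')' matches '('; pop; stack = (empty)
end: stack empty → VALID
Verdict: properly nested → yes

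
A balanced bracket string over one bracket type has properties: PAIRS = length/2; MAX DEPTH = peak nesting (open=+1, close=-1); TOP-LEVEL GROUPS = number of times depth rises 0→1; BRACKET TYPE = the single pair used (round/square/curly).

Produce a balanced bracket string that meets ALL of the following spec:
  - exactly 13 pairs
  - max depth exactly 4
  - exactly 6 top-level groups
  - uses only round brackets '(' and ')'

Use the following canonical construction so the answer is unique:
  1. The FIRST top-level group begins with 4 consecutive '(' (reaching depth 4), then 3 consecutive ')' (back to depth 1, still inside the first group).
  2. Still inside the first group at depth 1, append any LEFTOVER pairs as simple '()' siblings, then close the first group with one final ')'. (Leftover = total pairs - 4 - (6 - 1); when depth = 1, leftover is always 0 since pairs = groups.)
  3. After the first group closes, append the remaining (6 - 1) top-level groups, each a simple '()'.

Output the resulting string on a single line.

Spec: pairs=13 depth=4 groups=6
Leftover pairs = 13 - 4 - (6-1) = 4
First group: deep chain of depth 4 + 4 sibling pairs
Remaining 5 groups: simple '()' each

Answer: (((()))()()()())()()()()()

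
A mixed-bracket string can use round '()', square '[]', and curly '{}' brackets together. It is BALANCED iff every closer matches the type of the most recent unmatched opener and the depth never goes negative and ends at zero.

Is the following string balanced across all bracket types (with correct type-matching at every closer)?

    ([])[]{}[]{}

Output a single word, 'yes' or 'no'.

pos 0: push '('; stack = (
pos 1: push '['; stack = ([
pos 2: ']' matches '['; pop; stack = (
pos 3: ')' matches '('; pop; stack = (empty)
pos 4: push '['; stack = [
pos 5: ']' matches '['; pop; stack = (empty)
pos 6: push '{'; stack = {
pos 7: '}' matches '{'; pop; stack = (empty)
pos 8: push '['; stack = [
pos 9: ']' matches '['; pop; stack = (empty)
pos 10: push '{'; stack = {
pos 11: '}' matches '{'; pop; stack = (empty)
end: stack empty → VALID
Verdict: properly nested → yes

Answer: yes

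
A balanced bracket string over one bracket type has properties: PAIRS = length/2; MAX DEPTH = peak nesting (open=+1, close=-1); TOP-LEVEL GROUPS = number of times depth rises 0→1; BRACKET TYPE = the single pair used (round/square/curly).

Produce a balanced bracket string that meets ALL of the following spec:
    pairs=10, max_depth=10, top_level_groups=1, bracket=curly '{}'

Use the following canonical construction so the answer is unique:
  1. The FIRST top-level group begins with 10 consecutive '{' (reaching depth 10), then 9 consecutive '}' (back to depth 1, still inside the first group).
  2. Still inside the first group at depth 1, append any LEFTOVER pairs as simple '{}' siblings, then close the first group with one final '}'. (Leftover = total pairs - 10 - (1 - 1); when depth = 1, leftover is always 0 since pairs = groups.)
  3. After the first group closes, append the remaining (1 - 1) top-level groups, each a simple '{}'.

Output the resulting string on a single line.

Answer: {{{{{{{{{{}}}}}}}}}}

Derivation:
Spec: pairs=10 depth=10 groups=1
Leftover pairs = 10 - 10 - (1-1) = 0
First group: deep chain of depth 10 + 0 sibling pairs
Remaining 0 groups: simple '{}' each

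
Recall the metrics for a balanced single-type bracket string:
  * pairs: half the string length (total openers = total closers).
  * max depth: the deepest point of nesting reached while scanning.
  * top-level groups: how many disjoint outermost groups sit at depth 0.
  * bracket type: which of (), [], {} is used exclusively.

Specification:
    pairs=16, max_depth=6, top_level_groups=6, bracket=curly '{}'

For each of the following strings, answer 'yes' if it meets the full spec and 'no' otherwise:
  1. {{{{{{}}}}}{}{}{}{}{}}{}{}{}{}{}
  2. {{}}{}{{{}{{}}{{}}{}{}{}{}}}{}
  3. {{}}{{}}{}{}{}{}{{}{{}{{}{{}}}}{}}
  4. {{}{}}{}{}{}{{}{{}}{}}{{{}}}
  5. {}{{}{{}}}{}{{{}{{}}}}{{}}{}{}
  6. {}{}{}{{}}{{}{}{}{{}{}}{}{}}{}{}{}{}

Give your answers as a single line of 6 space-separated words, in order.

String 1 '{{{{{{}}}}}{}{}{}{}{}}{}{}{}{}{}': depth seq [1 2 3 4 5 6 5 4 3 2 1 2 1 2 1 2 1 2 1 2 1 0 1 0 1 0 1 0 1 0 1 0]
  -> pairs=16 depth=6 groups=6 -> yes
String 2 '{{}}{}{{{}{{}}{{}}{}{}{}{}}}{}': depth seq [1 2 1 0 1 0 1 2 3 2 3 4 3 2 3 4 3 2 3 2 3 2 3 2 3 2 1 0 1 0]
  -> pairs=15 depth=4 groups=4 -> no
String 3 '{{}}{{}}{}{}{}{}{{}{{}{{}{{}}}}{}}': depth seq [1 2 1 0 1 2 1 0 1 0 1 0 1 0 1 0 1 2 1 2 3 2 3 4 3 4 5 4 3 2 1 2 1 0]
  -> pairs=17 depth=5 groups=7 -> no
String 4 '{{}{}}{}{}{}{{}{{}}{}}{{{}}}': depth seq [1 2 1 2 1 0 1 0 1 0 1 0 1 2 1 2 3 2 1 2 1 0 1 2 3 2 1 0]
  -> pairs=14 depth=3 groups=6 -> no
String 5 '{}{{}{{}}}{}{{{}{{}}}}{{}}{}{}': depth seq [1 0 1 2 1 2 3 2 1 0 1 0 1 2 3 2 3 4 3 2 1 0 1 2 1 0 1 0 1 0]
  -> pairs=15 depth=4 groups=7 -> no
String 6 '{}{}{}{{}}{{}{}{}{{}{}}{}{}}{}{}{}{}': depth seq [1 0 1 0 1 0 1 2 1 0 1 2 1 2 1 2 1 2 3 2 3 2 1 2 1 2 1 0 1 0 1 0 1 0 1 0]
  -> pairs=18 depth=3 groups=9 -> no

Answer: yes no no no no no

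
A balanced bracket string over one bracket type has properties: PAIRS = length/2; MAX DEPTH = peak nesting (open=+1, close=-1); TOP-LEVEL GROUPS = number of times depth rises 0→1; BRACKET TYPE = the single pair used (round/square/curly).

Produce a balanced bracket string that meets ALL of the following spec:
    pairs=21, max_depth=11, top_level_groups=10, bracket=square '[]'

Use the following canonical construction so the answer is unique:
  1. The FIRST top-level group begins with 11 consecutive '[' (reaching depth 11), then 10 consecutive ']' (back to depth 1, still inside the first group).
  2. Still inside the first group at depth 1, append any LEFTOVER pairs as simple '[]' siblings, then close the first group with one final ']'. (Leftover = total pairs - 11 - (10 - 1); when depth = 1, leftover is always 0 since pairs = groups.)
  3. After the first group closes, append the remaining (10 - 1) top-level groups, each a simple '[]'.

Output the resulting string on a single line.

Spec: pairs=21 depth=11 groups=10
Leftover pairs = 21 - 11 - (10-1) = 1
First group: deep chain of depth 11 + 1 sibling pairs
Remaining 9 groups: simple '[]' each

Answer: [[[[[[[[[[[]]]]]]]]]][]][][][][][][][][][]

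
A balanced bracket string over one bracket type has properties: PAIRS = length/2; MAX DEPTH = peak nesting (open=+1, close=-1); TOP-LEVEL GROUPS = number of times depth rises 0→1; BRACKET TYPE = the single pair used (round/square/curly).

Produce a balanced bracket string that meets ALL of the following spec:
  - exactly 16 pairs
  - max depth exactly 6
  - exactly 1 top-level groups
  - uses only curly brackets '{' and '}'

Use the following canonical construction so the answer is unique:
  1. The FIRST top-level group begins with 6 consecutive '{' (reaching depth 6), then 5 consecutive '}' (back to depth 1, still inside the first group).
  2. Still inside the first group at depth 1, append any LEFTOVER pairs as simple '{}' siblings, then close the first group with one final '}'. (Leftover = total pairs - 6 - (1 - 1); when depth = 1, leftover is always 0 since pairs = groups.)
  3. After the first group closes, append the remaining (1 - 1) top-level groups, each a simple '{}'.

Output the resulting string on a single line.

Spec: pairs=16 depth=6 groups=1
Leftover pairs = 16 - 6 - (1-1) = 10
First group: deep chain of depth 6 + 10 sibling pairs
Remaining 0 groups: simple '{}' each

Answer: {{{{{{}}}}}{}{}{}{}{}{}{}{}{}{}}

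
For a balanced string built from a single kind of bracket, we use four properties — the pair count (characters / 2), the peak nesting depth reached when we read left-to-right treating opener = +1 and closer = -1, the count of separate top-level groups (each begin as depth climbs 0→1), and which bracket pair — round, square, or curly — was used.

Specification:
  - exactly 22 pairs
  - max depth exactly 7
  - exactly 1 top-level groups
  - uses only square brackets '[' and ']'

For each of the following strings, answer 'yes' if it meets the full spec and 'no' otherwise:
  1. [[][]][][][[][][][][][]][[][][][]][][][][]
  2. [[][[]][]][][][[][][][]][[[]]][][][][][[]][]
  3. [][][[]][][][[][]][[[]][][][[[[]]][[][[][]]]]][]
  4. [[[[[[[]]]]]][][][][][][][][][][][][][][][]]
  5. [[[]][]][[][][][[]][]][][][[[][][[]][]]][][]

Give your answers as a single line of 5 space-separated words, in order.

Answer: no no no yes no

Derivation:
String 1 '[[][]][][][[][][][][][]][[][][][]][][][][]': depth seq [1 2 1 2 1 0 1 0 1 0 1 2 1 2 1 2 1 2 1 2 1 2 1 0 1 2 1 2 1 2 1 2 1 0 1 0 1 0 1 0 1 0]
  -> pairs=21 depth=2 groups=9 -> no
String 2 '[[][[]][]][][][[][][][]][[[]]][][][][][[]][]': depth seq [1 2 1 2 3 2 1 2 1 0 1 0 1 0 1 2 1 2 1 2 1 2 1 0 1 2 3 2 1 0 1 0 1 0 1 0 1 0 1 2 1 0 1 0]
  -> pairs=22 depth=3 groups=11 -> no
String 3 '[][][[]][][][[][]][[[]][][][[[[]]][[][[][]]]]][]': depth seq [1 0 1 0 1 2 1 0 1 0 1 0 1 2 1 2 1 0 1 2 3 2 1 2 1 2 1 2 3 4 5 4 3 2 3 4 3 4 5 4 5 4 3 2 1 0 1 0]
  -> pairs=24 depth=5 groups=8 -> no
String 4 '[[[[[[[]]]]]][][][][][][][][][][][][][][][]]': depth seq [1 2 3 4 5 6 7 6 5 4 3 2 1 2 1 2 1 2 1 2 1 2 1 2 1 2 1 2 1 2 1 2 1 2 1 2 1 2 1 2 1 2 1 0]
  -> pairs=22 depth=7 groups=1 -> yes
String 5 '[[[]][]][[][][][[]][]][][][[[][][[]][]]][][]': depth seq [1 2 3 2 1 2 1 0 1 2 1 2 1 2 1 2 3 2 1 2 1 0 1 0 1 0 1 2 3 2 3 2 3 4 3 2 3 2 1 0 1 0 1 0]
  -> pairs=22 depth=4 groups=7 -> no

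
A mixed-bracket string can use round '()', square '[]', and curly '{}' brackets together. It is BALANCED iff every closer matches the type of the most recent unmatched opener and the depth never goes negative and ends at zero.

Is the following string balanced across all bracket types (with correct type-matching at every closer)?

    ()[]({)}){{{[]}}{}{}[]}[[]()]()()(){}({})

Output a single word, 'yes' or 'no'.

Answer: no

Derivation:
pos 0: push '('; stack = (
pos 1: ')' matches '('; pop; stack = (empty)
pos 2: push '['; stack = [
pos 3: ']' matches '['; pop; stack = (empty)
pos 4: push '('; stack = (
pos 5: push '{'; stack = ({
pos 6: saw closer ')' but top of stack is '{' (expected '}') → INVALID
Verdict: type mismatch at position 6: ')' closes '{' → no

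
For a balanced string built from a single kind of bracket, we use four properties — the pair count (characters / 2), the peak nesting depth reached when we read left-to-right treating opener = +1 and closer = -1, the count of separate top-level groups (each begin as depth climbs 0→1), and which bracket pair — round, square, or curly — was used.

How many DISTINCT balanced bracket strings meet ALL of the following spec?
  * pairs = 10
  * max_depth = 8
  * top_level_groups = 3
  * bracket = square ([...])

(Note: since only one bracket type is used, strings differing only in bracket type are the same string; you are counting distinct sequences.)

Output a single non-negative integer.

Answer: 3

Derivation:
Spec: pairs=10 depth=8 groups=3
Count(depth <= 8) = 3432
Count(depth <= 7) = 3429
Count(depth == 8) = 3432 - 3429 = 3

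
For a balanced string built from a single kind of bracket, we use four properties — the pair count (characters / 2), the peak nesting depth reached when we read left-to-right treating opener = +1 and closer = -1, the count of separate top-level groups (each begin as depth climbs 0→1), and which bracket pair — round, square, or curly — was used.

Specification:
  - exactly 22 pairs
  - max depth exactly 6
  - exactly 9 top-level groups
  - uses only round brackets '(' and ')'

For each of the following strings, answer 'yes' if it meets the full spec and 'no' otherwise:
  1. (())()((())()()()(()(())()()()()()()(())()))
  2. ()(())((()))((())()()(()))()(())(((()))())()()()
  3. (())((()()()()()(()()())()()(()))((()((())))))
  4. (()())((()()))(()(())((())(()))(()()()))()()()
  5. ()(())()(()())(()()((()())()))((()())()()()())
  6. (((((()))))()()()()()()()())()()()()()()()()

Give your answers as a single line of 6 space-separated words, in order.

String 1 '(())()((())()()()(()(())()()()()()()(())()))': depth seq [1 2 1 0 1 0 1 2 3 2 1 2 1 2 1 2 1 2 3 2 3 4 3 2 3 2 3 2 3 2 3 2 3 2 3 2 3 4 3 2 3 2 1 0]
  -> pairs=22 depth=4 groups=3 -> no
String 2 '()(())((()))((())()()(()))()(())(((()))())()()()': depth seq [1 0 1 2 1 0 1 2 3 2 1 0 1 2 3 2 1 2 1 2 1 2 3 2 1 0 1 0 1 2 1 0 1 2 3 4 3 2 1 2 1 0 1 0 1 0 1 0]
  -> pairs=24 depth=4 groups=10 -> no
String 3 '(())((()()()()()(()()())()()(()))((()((())))))': depth seq [1 2 1 0 1 2 3 2 3 2 3 2 3 2 3 2 3 4 3 4 3 4 3 2 3 2 3 2 3 4 3 2 1 2 3 4 3 4 5 6 5 4 3 2 1 0]
  -> pairs=23 depth=6 groups=2 -> no
String 4 '(()())((()()))(()(())((())(()))(()()()))()()()': depth seq [1 2 1 2 1 0 1 2 3 2 3 2 1 0 1 2 1 2 3 2 1 2 3 4 3 2 3 4 3 2 1 2 3 2 3 2 3 2 1 0 1 0 1 0 1 0]
  -> pairs=23 depth=4 groups=6 -> no
String 5 '()(())()(()())(()()((()())()))((()())()()()())': depth seq [1 0 1 2 1 0 1 0 1 2 1 2 1 0 1 2 1 2 1 2 3 4 3 4 3 2 3 2 1 0 1 2 3 2 3 2 1 2 1 2 1 2 1 2 1 0]
  -> pairs=23 depth=4 groups=6 -> no
String 6 '(((((()))))()()()()()()()())()()()()()()()()': depth seq [1 2 3 4 5 6 5 4 3 2 1 2 1 2 1 2 1 2 1 2 1 2 1 2 1 2 1 0 1 0 1 0 1 0 1 0 1 0 1 0 1 0 1 0]
  -> pairs=22 depth=6 groups=9 -> yes

Answer: no no no no no yes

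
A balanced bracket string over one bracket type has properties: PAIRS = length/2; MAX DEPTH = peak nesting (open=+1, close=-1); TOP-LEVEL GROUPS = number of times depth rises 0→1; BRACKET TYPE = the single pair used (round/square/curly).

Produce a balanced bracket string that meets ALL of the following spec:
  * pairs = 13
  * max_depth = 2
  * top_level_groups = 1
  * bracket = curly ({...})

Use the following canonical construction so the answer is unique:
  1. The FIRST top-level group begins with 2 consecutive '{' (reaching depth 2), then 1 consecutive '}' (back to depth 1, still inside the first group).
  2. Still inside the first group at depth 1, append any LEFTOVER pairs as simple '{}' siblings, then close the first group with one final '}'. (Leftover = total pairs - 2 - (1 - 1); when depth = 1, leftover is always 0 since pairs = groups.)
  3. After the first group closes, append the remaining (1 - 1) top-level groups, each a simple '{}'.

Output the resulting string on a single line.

Answer: {{}{}{}{}{}{}{}{}{}{}{}{}}

Derivation:
Spec: pairs=13 depth=2 groups=1
Leftover pairs = 13 - 2 - (1-1) = 11
First group: deep chain of depth 2 + 11 sibling pairs
Remaining 0 groups: simple '{}' each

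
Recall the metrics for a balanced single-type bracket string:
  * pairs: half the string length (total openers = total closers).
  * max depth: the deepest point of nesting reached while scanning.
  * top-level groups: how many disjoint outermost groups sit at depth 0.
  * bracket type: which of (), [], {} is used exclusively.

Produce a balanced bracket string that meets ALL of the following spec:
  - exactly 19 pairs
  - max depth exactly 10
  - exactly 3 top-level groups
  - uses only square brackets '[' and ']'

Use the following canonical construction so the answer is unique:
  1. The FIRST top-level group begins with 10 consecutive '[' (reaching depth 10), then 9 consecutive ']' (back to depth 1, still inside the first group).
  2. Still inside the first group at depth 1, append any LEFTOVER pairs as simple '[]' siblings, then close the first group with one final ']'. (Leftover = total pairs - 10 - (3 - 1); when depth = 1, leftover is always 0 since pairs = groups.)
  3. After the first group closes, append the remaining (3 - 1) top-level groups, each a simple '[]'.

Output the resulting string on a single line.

Answer: [[[[[[[[[[]]]]]]]]][][][][][][][]][][]

Derivation:
Spec: pairs=19 depth=10 groups=3
Leftover pairs = 19 - 10 - (3-1) = 7
First group: deep chain of depth 10 + 7 sibling pairs
Remaining 2 groups: simple '[]' each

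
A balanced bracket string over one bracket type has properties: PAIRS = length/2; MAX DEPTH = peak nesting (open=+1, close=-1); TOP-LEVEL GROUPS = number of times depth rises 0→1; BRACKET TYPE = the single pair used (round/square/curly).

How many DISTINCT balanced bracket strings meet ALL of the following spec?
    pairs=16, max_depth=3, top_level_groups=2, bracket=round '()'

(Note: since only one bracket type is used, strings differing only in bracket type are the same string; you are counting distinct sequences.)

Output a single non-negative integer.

Answer: 69617

Derivation:
Spec: pairs=16 depth=3 groups=2
Count(depth <= 3) = 69632
Count(depth <= 2) = 15
Count(depth == 3) = 69632 - 15 = 69617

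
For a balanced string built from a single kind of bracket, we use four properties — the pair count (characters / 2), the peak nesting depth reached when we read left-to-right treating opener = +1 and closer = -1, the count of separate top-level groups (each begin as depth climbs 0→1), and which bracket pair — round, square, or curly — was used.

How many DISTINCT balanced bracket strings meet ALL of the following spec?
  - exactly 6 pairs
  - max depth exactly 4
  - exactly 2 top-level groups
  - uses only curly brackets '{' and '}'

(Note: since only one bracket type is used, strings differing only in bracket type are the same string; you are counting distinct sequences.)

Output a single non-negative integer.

Answer: 12

Derivation:
Spec: pairs=6 depth=4 groups=2
Count(depth <= 4) = 40
Count(depth <= 3) = 28
Count(depth == 4) = 40 - 28 = 12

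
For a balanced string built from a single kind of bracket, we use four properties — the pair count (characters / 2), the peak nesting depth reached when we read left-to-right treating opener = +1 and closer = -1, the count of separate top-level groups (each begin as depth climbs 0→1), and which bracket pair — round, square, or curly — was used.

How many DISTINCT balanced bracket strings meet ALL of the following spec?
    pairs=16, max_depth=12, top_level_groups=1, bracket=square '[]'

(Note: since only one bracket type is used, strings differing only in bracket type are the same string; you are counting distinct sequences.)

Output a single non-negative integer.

Spec: pairs=16 depth=12 groups=1
Count(depth <= 12) = 9691625
Count(depth <= 11) = 9675125
Count(depth == 12) = 9691625 - 9675125 = 16500

Answer: 16500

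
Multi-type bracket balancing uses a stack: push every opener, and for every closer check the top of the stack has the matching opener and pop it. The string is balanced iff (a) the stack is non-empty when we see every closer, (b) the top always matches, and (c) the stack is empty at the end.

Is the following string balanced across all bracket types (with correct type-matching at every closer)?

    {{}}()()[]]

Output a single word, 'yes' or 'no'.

pos 0: push '{'; stack = {
pos 1: push '{'; stack = {{
pos 2: '}' matches '{'; pop; stack = {
pos 3: '}' matches '{'; pop; stack = (empty)
pos 4: push '('; stack = (
pos 5: ')' matches '('; pop; stack = (empty)
pos 6: push '('; stack = (
pos 7: ')' matches '('; pop; stack = (empty)
pos 8: push '['; stack = [
pos 9: ']' matches '['; pop; stack = (empty)
pos 10: saw closer ']' but stack is empty → INVALID
Verdict: unmatched closer ']' at position 10 → no

Answer: no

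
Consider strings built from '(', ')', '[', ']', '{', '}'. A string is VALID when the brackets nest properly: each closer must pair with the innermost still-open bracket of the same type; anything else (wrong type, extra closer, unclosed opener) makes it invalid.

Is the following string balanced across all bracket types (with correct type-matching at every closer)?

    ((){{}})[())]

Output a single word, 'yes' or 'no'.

Answer: no

Derivation:
pos 0: push '('; stack = (
pos 1: push '('; stack = ((
pos 2: ')' matches '('; pop; stack = (
pos 3: push '{'; stack = ({
pos 4: push '{'; stack = ({{
pos 5: '}' matches '{'; pop; stack = ({
pos 6: '}' matches '{'; pop; stack = (
pos 7: ')' matches '('; pop; stack = (empty)
pos 8: push '['; stack = [
pos 9: push '('; stack = [(
pos 10: ')' matches '('; pop; stack = [
pos 11: saw closer ')' but top of stack is '[' (expected ']') → INVALID
Verdict: type mismatch at position 11: ')' closes '[' → no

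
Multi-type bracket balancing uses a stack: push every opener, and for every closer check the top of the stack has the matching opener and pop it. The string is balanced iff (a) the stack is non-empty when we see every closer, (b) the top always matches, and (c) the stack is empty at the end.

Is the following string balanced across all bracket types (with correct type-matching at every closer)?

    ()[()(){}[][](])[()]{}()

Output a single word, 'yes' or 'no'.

Answer: no

Derivation:
pos 0: push '('; stack = (
pos 1: ')' matches '('; pop; stack = (empty)
pos 2: push '['; stack = [
pos 3: push '('; stack = [(
pos 4: ')' matches '('; pop; stack = [
pos 5: push '('; stack = [(
pos 6: ')' matches '('; pop; stack = [
pos 7: push '{'; stack = [{
pos 8: '}' matches '{'; pop; stack = [
pos 9: push '['; stack = [[
pos 10: ']' matches '['; pop; stack = [
pos 11: push '['; stack = [[
pos 12: ']' matches '['; pop; stack = [
pos 13: push '('; stack = [(
pos 14: saw closer ']' but top of stack is '(' (expected ')') → INVALID
Verdict: type mismatch at position 14: ']' closes '(' → no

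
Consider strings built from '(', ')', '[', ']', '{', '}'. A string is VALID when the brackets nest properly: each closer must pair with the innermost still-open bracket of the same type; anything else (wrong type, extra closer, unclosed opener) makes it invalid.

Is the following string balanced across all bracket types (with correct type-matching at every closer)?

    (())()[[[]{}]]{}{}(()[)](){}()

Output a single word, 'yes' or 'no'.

Answer: no

Derivation:
pos 0: push '('; stack = (
pos 1: push '('; stack = ((
pos 2: ')' matches '('; pop; stack = (
pos 3: ')' matches '('; pop; stack = (empty)
pos 4: push '('; stack = (
pos 5: ')' matches '('; pop; stack = (empty)
pos 6: push '['; stack = [
pos 7: push '['; stack = [[
pos 8: push '['; stack = [[[
pos 9: ']' matches '['; pop; stack = [[
pos 10: push '{'; stack = [[{
pos 11: '}' matches '{'; pop; stack = [[
pos 12: ']' matches '['; pop; stack = [
pos 13: ']' matches '['; pop; stack = (empty)
pos 14: push '{'; stack = {
pos 15: '}' matches '{'; pop; stack = (empty)
pos 16: push '{'; stack = {
pos 17: '}' matches '{'; pop; stack = (empty)
pos 18: push '('; stack = (
pos 19: push '('; stack = ((
pos 20: ')' matches '('; pop; stack = (
pos 21: push '['; stack = ([
pos 22: saw closer ')' but top of stack is '[' (expected ']') → INVALID
Verdict: type mismatch at position 22: ')' closes '[' → no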